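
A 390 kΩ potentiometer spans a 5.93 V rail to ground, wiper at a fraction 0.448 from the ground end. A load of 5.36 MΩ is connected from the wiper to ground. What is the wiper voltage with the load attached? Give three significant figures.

V ≈ 2.61 V

The wiper splits the pot into (1−α)R = 215.3 kΩ above and αR = 174.7 kΩ below.
Lower section ‖ load = 169.2 kΩ.
V_wiper = 5.93 × 169.2/(215.3 + 169.2) = 2.61 V.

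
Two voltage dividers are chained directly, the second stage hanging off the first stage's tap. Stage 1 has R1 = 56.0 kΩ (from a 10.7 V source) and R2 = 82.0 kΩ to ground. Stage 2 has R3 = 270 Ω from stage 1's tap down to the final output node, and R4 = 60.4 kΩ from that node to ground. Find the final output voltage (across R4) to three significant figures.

V_out ≈ 4.09 V

Stage 2 presents R3+R4 = 60670 Ω as a load on stage 1's tap.
Stage 1's lower leg becomes R2‖(R3+R4) = 34870 Ω, so V_mid = 10.7 × 34870/90870 = 4.106 V.
Stage 2 is itself unloaded: V_out = V_mid × R4/(R3+R4) = 4.106 × 60400/60670 = 4.09 V.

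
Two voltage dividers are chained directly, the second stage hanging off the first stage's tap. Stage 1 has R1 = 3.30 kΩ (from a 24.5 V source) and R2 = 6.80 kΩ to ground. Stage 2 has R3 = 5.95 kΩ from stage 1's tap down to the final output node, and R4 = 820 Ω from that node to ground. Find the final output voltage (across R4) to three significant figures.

V_out ≈ 1.50 V

Stage 2 presents R3+R4 = 6770 Ω as a load on stage 1's tap.
Stage 1's lower leg becomes R2‖(R3+R4) = 3392 Ω, so V_mid = 24.5 × 3392/6692 = 12.42 V.
Stage 2 is itself unloaded: V_out = V_mid × R4/(R3+R4) = 12.42 × 820/6770 = 1.50 V.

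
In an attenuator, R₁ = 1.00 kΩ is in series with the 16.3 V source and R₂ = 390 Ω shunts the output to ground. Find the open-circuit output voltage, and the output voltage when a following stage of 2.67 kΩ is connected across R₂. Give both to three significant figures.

Unloaded: 4.57 V; loaded: 4.14 V

Open-circuit: V = 16.3 × 390/(1000 + 390) = 4.57 V.
With the load, R₂ becomes R₂‖R_L = 340.3 Ω, so V = 16.3 × 340.3/1340 = 4.14 V.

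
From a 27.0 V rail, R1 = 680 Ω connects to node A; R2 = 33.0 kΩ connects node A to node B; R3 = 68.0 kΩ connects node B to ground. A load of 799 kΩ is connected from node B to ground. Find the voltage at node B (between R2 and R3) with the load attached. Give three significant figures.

V ≈ 17.6 V

At node B, R3 is in parallel with the load: R3‖R_L = 62670 Ω.
Below node A the resistance is R2 + (R3‖R_L) = 95670 Ω, so V_A = 27.0 × 95670/96350 = 26.81 V.
Then V_B = V_A × (R3‖R_L)/(R2 + R3‖R_L) = 26.81 × 62670/95670 = 17.6 V.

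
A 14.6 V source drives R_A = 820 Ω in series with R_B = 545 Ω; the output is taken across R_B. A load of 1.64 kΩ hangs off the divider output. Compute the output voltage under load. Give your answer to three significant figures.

The load sits in parallel with R_B: R_B‖R_L = (545 × 1640) / (545 + 1640) = 409.1 Ω.
V_out = 14.6 × 409.1 / (820 + 409.1) = 14.6 × 409.1/1229 = 4.86 V.

V_out ≈ 4.86 V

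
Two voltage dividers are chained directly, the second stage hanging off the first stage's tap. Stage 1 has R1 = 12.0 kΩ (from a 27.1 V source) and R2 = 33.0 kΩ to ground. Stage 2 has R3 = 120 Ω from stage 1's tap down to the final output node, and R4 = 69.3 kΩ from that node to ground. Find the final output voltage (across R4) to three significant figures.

V_out ≈ 17.6 V

Stage 2 presents R3+R4 = 69420 Ω as a load on stage 1's tap.
Stage 1's lower leg becomes R2‖(R3+R4) = 22370 Ω, so V_mid = 27.1 × 22370/34370 = 17.64 V.
Stage 2 is itself unloaded: V_out = V_mid × R4/(R3+R4) = 17.64 × 69300/69420 = 17.6 V.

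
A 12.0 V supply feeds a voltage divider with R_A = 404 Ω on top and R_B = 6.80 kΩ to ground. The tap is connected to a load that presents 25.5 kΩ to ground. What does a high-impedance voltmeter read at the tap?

V_out ≈ 11.2 V

The load sits in parallel with R_B: R_B‖R_L = (6800 × 25500) / (6800 + 25500) = 5368 Ω.
V_out = 12.0 × 5368 / (404 + 5368) = 12.0 × 5368/5772 = 11.2 V.
(Unloaded it would have been 11.3 V.)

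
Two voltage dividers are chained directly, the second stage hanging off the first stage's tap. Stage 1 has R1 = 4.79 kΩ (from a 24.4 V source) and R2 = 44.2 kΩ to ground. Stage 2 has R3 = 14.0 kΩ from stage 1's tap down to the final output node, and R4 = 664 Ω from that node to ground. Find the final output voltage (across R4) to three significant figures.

Stage 2 presents R3+R4 = 14660 Ω as a load on stage 1's tap.
Stage 1's lower leg becomes R2‖(R3+R4) = 11010 Ω, so V_mid = 24.4 × 11010/15800 = 17.00 V.
Stage 2 is itself unloaded: V_out = V_mid × R4/(R3+R4) = 17.00 × 664/14660 = 0.770 V.

V_out ≈ 0.770 V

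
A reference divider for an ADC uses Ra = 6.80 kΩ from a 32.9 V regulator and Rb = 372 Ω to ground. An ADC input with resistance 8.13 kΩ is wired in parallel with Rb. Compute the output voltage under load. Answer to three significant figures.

The load sits in parallel with Rb: Rb‖R_L = (372 × 8130) / (372 + 8130) = 355.7 Ω.
V_out = 32.9 × 355.7 / (6800 + 355.7) = 32.9 × 355.7/7156 = 1.64 V.
(Unloaded it would have been 1.71 V.)

V_out ≈ 1.64 V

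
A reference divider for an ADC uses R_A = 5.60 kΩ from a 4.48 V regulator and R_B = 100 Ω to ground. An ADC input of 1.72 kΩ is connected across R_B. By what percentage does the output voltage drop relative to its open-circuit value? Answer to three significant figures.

5.40 %

The divider's output (Thévenin) resistance is R_A‖R_B = 98.25 Ω.
Fractional drop under load = R_th/(R_th + R_L) = 98.25 / (98.25 + 1720) = 0.05403.
So the output falls by 5.40 %.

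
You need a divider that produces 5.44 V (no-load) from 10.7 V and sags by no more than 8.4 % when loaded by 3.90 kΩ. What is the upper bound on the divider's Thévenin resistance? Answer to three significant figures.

Loading drop = R_th/(R_th + R_L) ≤ 0.0840, so R_th ≤ R_L · ε/(1−ε) = 3.90 kΩ × 0.0840/0.9160 = 358 Ω.

R_th ≤ 358 Ω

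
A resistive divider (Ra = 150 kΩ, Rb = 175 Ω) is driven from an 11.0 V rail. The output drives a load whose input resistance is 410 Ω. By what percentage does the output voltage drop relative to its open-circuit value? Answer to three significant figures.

29.9 %

The divider's output (Thévenin) resistance is Ra‖Rb = 174.8 Ω.
Fractional drop under load = R_th/(R_th + R_L) = 174.8 / (174.8 + 410) = 0.2989.
So the output falls by 29.9 %.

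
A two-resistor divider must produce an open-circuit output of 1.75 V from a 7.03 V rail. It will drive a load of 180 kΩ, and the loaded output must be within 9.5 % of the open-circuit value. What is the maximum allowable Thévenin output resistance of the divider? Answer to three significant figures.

R_th ≤ 18.9 kΩ

Loading drop = R_th/(R_th + R_L) ≤ 0.0950, so R_th ≤ R_L · ε/(1−ε) = 180 kΩ × 0.0950/0.9050 = 18.9 kΩ.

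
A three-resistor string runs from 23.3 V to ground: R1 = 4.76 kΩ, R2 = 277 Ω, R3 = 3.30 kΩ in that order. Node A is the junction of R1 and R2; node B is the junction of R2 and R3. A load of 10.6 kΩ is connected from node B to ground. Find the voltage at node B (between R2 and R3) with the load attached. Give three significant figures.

At node B, R3 is in parallel with the load: R3‖R_L = 2517 Ω.
Below node A the resistance is R2 + (R3‖R_L) = 2794 Ω, so V_A = 23.3 × 2794/7554 = 8.617 V.
Then V_B = V_A × (R3‖R_L)/(R2 + R3‖R_L) = 8.617 × 2517/2794 = 7.76 V.

V ≈ 7.76 V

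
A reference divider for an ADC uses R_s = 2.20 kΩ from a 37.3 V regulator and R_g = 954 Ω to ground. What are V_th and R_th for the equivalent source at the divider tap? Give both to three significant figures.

V_th = 11.3 V, R_th = 665 Ω

V_th is the open-circuit tap voltage: 37.3 × 954/(2200 + 954) = 11.3 V.
With the supply zeroed, R_s and R_g appear in parallel from the tap: R_th = R_s‖R_g = (2200 × 954)/3154 = 665 Ω.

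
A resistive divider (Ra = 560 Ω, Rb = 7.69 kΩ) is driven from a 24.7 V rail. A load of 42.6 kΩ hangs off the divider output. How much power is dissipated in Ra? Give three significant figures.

Total resistance from the source is Ra + (Rb‖R_L) = 7074 Ω, so I = 24.7/7074 Ω = 3.492 mA.
P = I²·Ra = (3.492 mA)² × 560 Ω = 6.83 mW.

P ≈ 6.83 mW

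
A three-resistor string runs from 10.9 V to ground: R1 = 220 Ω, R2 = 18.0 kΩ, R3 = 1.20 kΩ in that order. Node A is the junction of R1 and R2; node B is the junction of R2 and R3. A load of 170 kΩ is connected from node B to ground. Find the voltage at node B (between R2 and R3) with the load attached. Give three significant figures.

At node B, R3 is in parallel with the load: R3‖R_L = 1192 Ω.
Below node A the resistance is R2 + (R3‖R_L) = 19190 Ω, so V_A = 10.9 × 19190/19410 = 10.78 V.
Then V_B = V_A × (R3‖R_L)/(R2 + R3‖R_L) = 10.78 × 1192/19190 = 0.669 V.

V ≈ 0.669 V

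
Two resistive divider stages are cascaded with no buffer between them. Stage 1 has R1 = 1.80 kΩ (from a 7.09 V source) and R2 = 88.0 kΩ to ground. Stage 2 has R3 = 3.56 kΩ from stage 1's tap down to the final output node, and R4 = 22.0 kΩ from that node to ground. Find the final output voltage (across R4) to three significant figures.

V_out ≈ 5.59 V

Stage 2 presents R3+R4 = 25.56 kΩ as a load on stage 1's tap.
Stage 1's lower leg becomes R2‖(R3+R4) = 19.81 kΩ, so V_mid = 7.09 × 19.81/21.61 = 6.499 V.
Stage 2 is itself unloaded: V_out = V_mid × R4/(R3+R4) = 6.499 × 22.0/25.56 = 5.59 V.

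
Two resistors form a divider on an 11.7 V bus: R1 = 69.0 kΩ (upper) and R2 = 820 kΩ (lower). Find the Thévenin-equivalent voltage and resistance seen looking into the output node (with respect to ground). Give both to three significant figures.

V_th = 10.8 V, R_th = 63.6 kΩ

V_th is the open-circuit tap voltage: 11.7 × 820/(69.0 + 820) = 10.8 V.
With the supply zeroed, R1 and R2 appear in parallel from the tap: R_th = R1‖R2 = (69.0 × 820)/889.0 = 63.6 kΩ.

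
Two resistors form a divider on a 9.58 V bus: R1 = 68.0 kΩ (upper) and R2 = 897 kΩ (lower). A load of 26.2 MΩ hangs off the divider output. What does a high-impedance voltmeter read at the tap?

The load sits in parallel with R2: R2‖R_L = (897 × 26200) / (897 + 26200) = 867.3 kΩ.
V_out = 9.58 × 867.3 / (68.0 + 867.3) = 9.58 × 867.3/935.3 = 8.88 V.

V_out ≈ 8.88 V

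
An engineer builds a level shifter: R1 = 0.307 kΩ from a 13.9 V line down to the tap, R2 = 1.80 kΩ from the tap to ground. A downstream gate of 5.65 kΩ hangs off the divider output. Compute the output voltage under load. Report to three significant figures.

V_out ≈ 11.3 V

The load sits in parallel with R2: R2‖R_L = (1800 × 5650) / (1800 + 5650) = 1365 Ω.
V_out = 13.9 × 1365 / (307 + 1365) = 13.9 × 1365/1672 = 11.3 V.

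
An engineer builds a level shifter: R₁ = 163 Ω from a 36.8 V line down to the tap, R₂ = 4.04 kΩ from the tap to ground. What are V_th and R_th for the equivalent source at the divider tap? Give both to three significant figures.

V_th = 35.4 V, R_th = 157 Ω

V_th is the open-circuit tap voltage: 36.8 × 4040/(163 + 4040) = 35.4 V.
With the supply zeroed, R₁ and R₂ appear in parallel from the tap: R_th = R₁‖R₂ = (163 × 4040)/4203 = 157 Ω.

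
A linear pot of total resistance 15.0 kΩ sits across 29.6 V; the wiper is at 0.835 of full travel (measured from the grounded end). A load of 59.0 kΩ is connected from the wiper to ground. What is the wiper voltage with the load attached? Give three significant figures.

V ≈ 23.9 V

The wiper splits the pot into (1−α)R = 2.475 kΩ above and αR = 12.53 kΩ below.
Lower section ‖ load = 10.33 kΩ.
V_wiper = 29.6 × 10.33/(2.475 + 10.33) = 23.9 V.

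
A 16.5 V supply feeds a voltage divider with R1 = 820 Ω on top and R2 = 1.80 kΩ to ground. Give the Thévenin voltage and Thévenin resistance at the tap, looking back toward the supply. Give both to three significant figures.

V_th is the open-circuit tap voltage: 16.5 × 1800/(820 + 1800) = 11.3 V.
With the supply zeroed, R1 and R2 appear in parallel from the tap: R_th = R1‖R2 = (820 × 1800)/2620 = 563 Ω.

V_th = 11.3 V, R_th = 563 Ω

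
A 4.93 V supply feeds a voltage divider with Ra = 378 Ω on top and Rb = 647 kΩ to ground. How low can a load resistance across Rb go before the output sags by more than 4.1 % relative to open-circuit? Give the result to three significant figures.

R_L(min) ≈ 8.84 kΩ

Output resistance R_th = Ra‖Rb = (378 × 647000)/647400 = 377.8 Ω.
The fractional drop is R_th/(R_th + R_L); requiring this ≤ 0.0410 gives R_L ≥ R_th(1/0.0410 − 1) = 377.8 × 23.39 = 8.84 kΩ.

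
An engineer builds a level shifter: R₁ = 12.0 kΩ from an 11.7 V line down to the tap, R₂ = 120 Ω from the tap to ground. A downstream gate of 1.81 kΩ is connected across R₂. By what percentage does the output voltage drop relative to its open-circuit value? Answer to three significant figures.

The divider's output (Thévenin) resistance is R₁‖R₂ = 118.8 Ω.
Fractional drop under load = R_th/(R_th + R_L) = 118.8 / (118.8 + 1810) = 0.06160.
So the output falls by 6.16 %.

6.16 %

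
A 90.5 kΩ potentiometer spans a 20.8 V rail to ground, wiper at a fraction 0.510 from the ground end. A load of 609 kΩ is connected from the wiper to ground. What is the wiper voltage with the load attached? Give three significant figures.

V ≈ 10.2 V

The wiper splits the pot into (1−α)R = 44.34 kΩ above and αR = 46.16 kΩ below.
Lower section ‖ load = 42.90 kΩ.
V_wiper = 20.8 × 42.90/(44.34 + 42.90) = 10.2 V.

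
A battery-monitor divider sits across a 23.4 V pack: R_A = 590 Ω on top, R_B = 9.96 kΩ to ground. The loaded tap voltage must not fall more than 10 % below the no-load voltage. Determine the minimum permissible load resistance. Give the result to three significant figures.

R_L(min) ≈ 5.01 kΩ

Output resistance R_th = R_A‖R_B = (590 × 9960)/10550 = 557.0 Ω.
The fractional drop is R_th/(R_th + R_L); requiring this ≤ 0.100 gives R_L ≥ R_th(1/0.100 − 1) = 557.0 × 9.000 = 5.01 kΩ.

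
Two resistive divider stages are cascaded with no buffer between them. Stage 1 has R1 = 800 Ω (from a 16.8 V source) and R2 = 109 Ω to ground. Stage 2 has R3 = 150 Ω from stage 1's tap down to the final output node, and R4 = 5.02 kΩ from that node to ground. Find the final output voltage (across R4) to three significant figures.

Stage 2 presents R3+R4 = 5170 Ω as a load on stage 1's tap.
Stage 1's lower leg becomes R2‖(R3+R4) = 106.7 Ω, so V_mid = 16.8 × 106.7/906.7 = 1.978 V.
Stage 2 is itself unloaded: V_out = V_mid × R4/(R3+R4) = 1.978 × 5020/5170 = 1.92 V.

V_out ≈ 1.92 V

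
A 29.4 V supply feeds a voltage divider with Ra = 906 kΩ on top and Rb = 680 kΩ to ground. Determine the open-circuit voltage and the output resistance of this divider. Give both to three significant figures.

V_th = 12.6 V, R_th = 388 kΩ

V_th is the open-circuit tap voltage: 29.4 × 680/(906 + 680) = 12.6 V.
With the supply zeroed, Ra and Rb appear in parallel from the tap: R_th = Ra‖Rb = (906 × 680)/1586 = 388 kΩ.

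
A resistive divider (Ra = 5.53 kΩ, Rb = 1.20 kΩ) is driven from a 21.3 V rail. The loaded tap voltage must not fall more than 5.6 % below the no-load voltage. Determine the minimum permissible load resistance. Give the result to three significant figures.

R_L(min) ≈ 16.6 kΩ

Output resistance R_th = Ra‖Rb = (5530 × 1200)/6730 = 986.0 Ω.
The fractional drop is R_th/(R_th + R_L); requiring this ≤ 0.0560 gives R_L ≥ R_th(1/0.0560 − 1) = 986.0 × 16.86 = 16.6 kΩ.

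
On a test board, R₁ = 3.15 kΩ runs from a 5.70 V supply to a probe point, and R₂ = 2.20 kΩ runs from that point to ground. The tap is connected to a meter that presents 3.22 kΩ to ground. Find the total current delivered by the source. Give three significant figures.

I ≈ 1.28 mA

R₂‖R_L = 1.307 kΩ, so the source sees R₁ + R₂‖R_L = 4.457 kΩ.
I = 5.70 V / 4.457 kΩ = 1.28 mA.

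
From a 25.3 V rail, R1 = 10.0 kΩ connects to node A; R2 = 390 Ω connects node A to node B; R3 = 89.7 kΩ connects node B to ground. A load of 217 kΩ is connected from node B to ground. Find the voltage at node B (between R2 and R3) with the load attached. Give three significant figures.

V ≈ 21.7 V

At node B, R3 is in parallel with the load: R3‖R_L = 63470 Ω.
Below node A the resistance is R2 + (R3‖R_L) = 63860 Ω, so V_A = 25.3 × 63860/73860 = 21.87 V.
Then V_B = V_A × (R3‖R_L)/(R2 + R3‖R_L) = 21.87 × 63470/63860 = 21.7 V.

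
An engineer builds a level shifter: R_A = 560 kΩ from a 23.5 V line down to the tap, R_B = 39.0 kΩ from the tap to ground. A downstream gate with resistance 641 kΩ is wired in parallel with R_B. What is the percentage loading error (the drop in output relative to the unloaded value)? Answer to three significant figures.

5.38 %

The divider's output (Thévenin) resistance is R_A‖R_B = 36.46 kΩ.
Fractional drop under load = R_th/(R_th + R_L) = 36.46 / (36.46 + 641) = 0.05382.
So the output falls by 5.38 %.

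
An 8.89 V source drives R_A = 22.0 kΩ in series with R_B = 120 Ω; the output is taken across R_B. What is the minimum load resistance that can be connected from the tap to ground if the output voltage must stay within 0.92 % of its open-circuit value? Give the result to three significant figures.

R_L(min) ≈ 12.9 kΩ

Output resistance R_th = R_A‖R_B = (22000 × 120)/22120 = 119.3 Ω.
The fractional drop is R_th/(R_th + R_L); requiring this ≤ 0.00920 gives R_L ≥ R_th(1/0.00920 − 1) = 119.3 × 107.7 = 12.9 kΩ.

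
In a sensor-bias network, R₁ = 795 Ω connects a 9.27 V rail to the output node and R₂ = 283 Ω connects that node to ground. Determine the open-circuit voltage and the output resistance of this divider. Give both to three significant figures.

V_th = 2.43 V, R_th = 209 Ω

V_th is the open-circuit tap voltage: 9.27 × 283/(795 + 283) = 2.43 V.
With the supply zeroed, R₁ and R₂ appear in parallel from the tap: R_th = R₁‖R₂ = (795 × 283)/1078 = 209 Ω.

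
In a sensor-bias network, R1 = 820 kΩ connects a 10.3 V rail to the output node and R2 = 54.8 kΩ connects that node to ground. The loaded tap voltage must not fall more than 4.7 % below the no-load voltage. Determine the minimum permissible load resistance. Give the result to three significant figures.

R_L(min) ≈ 1.04 MΩ

Output resistance R_th = R1‖R2 = (820 × 54.8)/874.8 = 51.37 kΩ.
The fractional drop is R_th/(R_th + R_L); requiring this ≤ 0.0470 gives R_L ≥ R_th(1/0.0470 − 1) = 51.37 × 20.28 = 1.04 MΩ.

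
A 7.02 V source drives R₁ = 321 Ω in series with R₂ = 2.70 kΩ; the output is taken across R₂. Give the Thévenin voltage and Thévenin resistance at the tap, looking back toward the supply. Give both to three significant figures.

V_th is the open-circuit tap voltage: 7.02 × 2700/(321 + 2700) = 6.27 V.
With the supply zeroed, R₁ and R₂ appear in parallel from the tap: R_th = R₁‖R₂ = (321 × 2700)/3021 = 287 Ω.

V_th = 6.27 V, R_th = 287 Ω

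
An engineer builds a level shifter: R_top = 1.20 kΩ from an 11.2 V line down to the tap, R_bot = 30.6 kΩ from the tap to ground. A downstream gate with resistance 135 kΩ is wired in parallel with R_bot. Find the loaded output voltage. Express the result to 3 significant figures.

V_out ≈ 10.7 V

The load sits in parallel with R_bot: R_bot‖R_L = (30.6 × 135) / (30.6 + 135) = 24.95 kΩ.
V_out = 11.2 × 24.95 / (1.20 + 24.95) = 11.2 × 24.95/26.15 = 10.7 V.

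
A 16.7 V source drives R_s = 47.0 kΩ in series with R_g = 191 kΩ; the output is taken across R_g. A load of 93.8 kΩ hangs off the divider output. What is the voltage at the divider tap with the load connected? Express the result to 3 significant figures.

The load sits in parallel with R_g: R_g‖R_L = (191 × 93.8) / (191 + 93.8) = 62.91 kΩ.
V_out = 16.7 × 62.91 / (47.0 + 62.91) = 16.7 × 62.91/109.9 = 9.56 V.

V_out ≈ 9.56 V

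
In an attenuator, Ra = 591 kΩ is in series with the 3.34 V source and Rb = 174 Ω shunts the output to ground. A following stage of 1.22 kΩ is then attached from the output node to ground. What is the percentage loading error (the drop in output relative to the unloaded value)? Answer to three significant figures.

12.5 %

Unloaded V = 3.34 × 174/591200 = 0.00098306 V.
Loaded: Rb‖R_L = 152.3 Ω, giving V = 3.34 × 152.3/591200 = 0.00086039 V.
Drop = (0.00098306 − 0.00086039) / 0.00098306 = 12.5 %.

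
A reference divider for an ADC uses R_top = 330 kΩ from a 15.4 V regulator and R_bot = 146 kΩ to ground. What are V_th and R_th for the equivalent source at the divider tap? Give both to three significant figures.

V_th = 4.72 V, R_th = 101 kΩ

V_th is the open-circuit tap voltage: 15.4 × 146/(330 + 146) = 4.72 V.
With the supply zeroed, R_top and R_bot appear in parallel from the tap: R_th = R_top‖R_bot = (330 × 146)/476.0 = 101 kΩ.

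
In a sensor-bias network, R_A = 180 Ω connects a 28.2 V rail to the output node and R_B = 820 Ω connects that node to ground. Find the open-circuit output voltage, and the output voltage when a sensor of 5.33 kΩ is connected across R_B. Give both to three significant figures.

Open-circuit: V = 28.2 × 820/(180 + 820) = 23.1 V.
With the load, R_B becomes R_B‖R_L = 710.7 Ω, so V = 28.2 × 710.7/890.7 = 22.5 V.

Unloaded: 23.1 V; loaded: 22.5 V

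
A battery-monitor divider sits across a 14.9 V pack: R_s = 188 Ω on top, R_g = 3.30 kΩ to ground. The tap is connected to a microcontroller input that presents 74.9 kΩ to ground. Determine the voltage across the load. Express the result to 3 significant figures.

V_out ≈ 14.1 V

The load sits in parallel with R_g: R_g‖R_L = (3300 × 74900) / (3300 + 74900) = 3161 Ω.
V_out = 14.9 × 3161 / (188 + 3161) = 14.9 × 3161/3349 = 14.1 V.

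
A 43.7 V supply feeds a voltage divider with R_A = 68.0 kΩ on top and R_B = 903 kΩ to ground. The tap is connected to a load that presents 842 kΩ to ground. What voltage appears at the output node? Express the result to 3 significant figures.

The load sits in parallel with R_B: R_B‖R_L = (903 × 842) / (903 + 842) = 435.7 kΩ.
V_out = 43.7 × 435.7 / (68.0 + 435.7) = 43.7 × 435.7/503.7 = 37.8 V.

V_out ≈ 37.8 V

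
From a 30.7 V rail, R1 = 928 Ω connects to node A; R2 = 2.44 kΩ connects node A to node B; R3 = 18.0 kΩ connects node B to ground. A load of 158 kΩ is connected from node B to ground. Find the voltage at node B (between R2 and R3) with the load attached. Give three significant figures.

At node B, R3 is in parallel with the load: R3‖R_L = 16160 Ω.
Below node A the resistance is R2 + (R3‖R_L) = 18600 Ω, so V_A = 30.7 × 18600/19530 = 29.24 V.
Then V_B = V_A × (R3‖R_L)/(R2 + R3‖R_L) = 29.24 × 16160/18600 = 25.4 V.

V ≈ 25.4 V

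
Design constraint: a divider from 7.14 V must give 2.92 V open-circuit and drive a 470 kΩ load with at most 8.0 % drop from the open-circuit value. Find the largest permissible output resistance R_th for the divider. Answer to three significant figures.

R_th ≤ 40.9 kΩ

Loading drop = R_th/(R_th + R_L) ≤ 0.0800, so R_th ≤ R_L · ε/(1−ε) = 470 kΩ × 0.0800/0.9200 = 40.9 kΩ.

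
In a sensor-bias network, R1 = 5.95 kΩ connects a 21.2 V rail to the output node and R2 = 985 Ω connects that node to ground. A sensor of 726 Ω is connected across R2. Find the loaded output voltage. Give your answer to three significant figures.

V_out ≈ 1.39 V

The load sits in parallel with R2: R2‖R_L = (985 × 726) / (985 + 726) = 417.9 Ω.
V_out = 21.2 × 417.9 / (5950 + 417.9) = 21.2 × 417.9/6368 = 1.39 V.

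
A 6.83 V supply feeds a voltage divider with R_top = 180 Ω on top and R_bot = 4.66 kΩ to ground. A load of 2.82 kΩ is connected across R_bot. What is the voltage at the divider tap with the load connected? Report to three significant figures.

The load sits in parallel with R_bot: R_bot‖R_L = (4660 × 2820) / (4660 + 2820) = 1757 Ω.
V_out = 6.83 × 1757 / (180 + 1757) = 6.83 × 1757/1937 = 6.20 V.

V_out ≈ 6.20 V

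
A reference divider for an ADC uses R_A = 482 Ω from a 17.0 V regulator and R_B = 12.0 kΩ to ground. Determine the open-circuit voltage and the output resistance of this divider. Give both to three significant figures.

V_th is the open-circuit tap voltage: 17.0 × 12000/(482 + 12000) = 16.3 V.
With the supply zeroed, R_A and R_B appear in parallel from the tap: R_th = R_A‖R_B = (482 × 12000)/12480 = 463 Ω.

V_th = 16.3 V, R_th = 463 Ω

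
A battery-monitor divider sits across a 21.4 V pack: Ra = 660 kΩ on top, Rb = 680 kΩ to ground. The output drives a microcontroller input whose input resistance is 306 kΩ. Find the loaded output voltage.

The load sits in parallel with Rb: Rb‖R_L = (680 × 306) / (680 + 306) = 211.0 kΩ.
V_out = 21.4 × 211.0 / (660 + 211.0) = 21.4 × 211.0/871.0 = 5.18 V.

V_out ≈ 5.18 V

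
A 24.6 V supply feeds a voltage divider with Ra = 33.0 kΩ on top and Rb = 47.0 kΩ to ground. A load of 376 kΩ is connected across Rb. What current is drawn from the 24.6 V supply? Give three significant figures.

I ≈ 0.329 mA

Rb‖R_L = 41.78 kΩ, so the source sees Ra + Rb‖R_L = 74.78 kΩ.
I = 24.6 V / 74.78 kΩ = 0.329 mA.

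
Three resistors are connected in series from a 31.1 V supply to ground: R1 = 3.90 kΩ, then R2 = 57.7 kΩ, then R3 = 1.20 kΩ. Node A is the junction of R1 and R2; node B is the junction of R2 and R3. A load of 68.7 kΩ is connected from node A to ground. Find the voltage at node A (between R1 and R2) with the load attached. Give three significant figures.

Below node A the series string R2+R3 = 58.90 kΩ sits in parallel with the 68.7 kΩ load: 31.71 kΩ.
V_A = 31.1 × 31.71/(3.90 + 31.71) = 27.7 V.

V ≈ 27.7 V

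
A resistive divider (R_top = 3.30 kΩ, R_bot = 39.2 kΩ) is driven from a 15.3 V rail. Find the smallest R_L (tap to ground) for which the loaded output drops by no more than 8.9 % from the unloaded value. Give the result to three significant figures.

R_L(min) ≈ 31.2 kΩ

Output resistance R_th = R_top‖R_bot = (3.30 × 39.2)/42.50 = 3.044 kΩ.
The fractional drop is R_th/(R_th + R_L); requiring this ≤ 0.0890 gives R_L ≥ R_th(1/0.0890 − 1) = 3.044 × 10.24 = 31.2 kΩ.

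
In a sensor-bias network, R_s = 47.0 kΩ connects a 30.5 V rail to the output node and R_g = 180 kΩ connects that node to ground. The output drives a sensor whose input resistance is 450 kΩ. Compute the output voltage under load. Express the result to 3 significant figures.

The load sits in parallel with R_g: R_g‖R_L = (180 × 450) / (180 + 450) = 128.6 kΩ.
V_out = 30.5 × 128.6 / (47.0 + 128.6) = 30.5 × 128.6/175.6 = 22.3 V.

V_out ≈ 22.3 V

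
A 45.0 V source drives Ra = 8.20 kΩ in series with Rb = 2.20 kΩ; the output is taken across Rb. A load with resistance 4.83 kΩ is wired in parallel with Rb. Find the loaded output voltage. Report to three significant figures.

V_out ≈ 7.00 V

The load sits in parallel with Rb: Rb‖R_L = (2.20 × 4.83) / (2.20 + 4.83) = 1.512 kΩ.
V_out = 45.0 × 1.512 / (8.20 + 1.512) = 45.0 × 1.512/9.712 = 7.00 V.
(Unloaded it would have been 9.52 V.)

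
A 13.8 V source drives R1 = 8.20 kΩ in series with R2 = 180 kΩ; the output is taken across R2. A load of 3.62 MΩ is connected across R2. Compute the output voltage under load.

The load sits in parallel with R2: R2‖R_L = (180 × 3620) / (180 + 3620) = 171.5 kΩ.
V_out = 13.8 × 171.5 / (8.20 + 171.5) = 13.8 × 171.5/179.7 = 13.2 V.

V_out ≈ 13.2 V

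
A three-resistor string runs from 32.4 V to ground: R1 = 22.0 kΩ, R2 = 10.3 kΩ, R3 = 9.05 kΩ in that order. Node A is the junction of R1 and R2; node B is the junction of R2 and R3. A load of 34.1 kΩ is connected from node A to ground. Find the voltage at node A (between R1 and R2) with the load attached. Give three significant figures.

Below node A the series string R2+R3 = 19.35 kΩ sits in parallel with the 34.1 kΩ load: 12.34 kΩ.
V_A = 32.4 × 12.34/(22.0 + 12.34) = 11.6 V.

V ≈ 11.6 V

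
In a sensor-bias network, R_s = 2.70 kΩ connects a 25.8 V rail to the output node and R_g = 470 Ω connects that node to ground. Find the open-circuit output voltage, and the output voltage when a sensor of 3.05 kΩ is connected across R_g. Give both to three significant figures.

Unloaded: 3.83 V; loaded: 3.38 V

Open-circuit: V = 25.8 × 470/(2700 + 470) = 3.83 V.
With the load, R_g becomes R_g‖R_L = 407.2 Ω, so V = 25.8 × 407.2/3107 = 3.38 V.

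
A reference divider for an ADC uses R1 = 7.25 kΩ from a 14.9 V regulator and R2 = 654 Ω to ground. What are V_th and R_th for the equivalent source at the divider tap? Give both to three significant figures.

V_th = 1.23 V, R_th = 600 Ω

V_th is the open-circuit tap voltage: 14.9 × 654/(7250 + 654) = 1.23 V.
With the supply zeroed, R1 and R2 appear in parallel from the tap: R_th = R1‖R2 = (7250 × 654)/7904 = 600 Ω.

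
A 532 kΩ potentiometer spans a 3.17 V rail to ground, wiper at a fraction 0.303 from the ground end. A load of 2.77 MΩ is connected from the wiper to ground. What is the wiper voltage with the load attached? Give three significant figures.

V ≈ 0.923 V

The wiper splits the pot into (1−α)R = 370.8 kΩ above and αR = 161.2 kΩ below.
Lower section ‖ load = 152.3 kΩ.
V_wiper = 3.17 × 152.3/(370.8 + 152.3) = 0.923 V.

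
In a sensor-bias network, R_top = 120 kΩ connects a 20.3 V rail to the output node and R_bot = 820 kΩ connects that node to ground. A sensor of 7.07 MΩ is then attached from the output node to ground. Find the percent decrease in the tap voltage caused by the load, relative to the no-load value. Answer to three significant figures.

The divider's output (Thévenin) resistance is R_top‖R_bot = 104.7 kΩ.
Fractional drop under load = R_th/(R_th + R_L) = 104.7 / (104.7 + 7070) = 0.01459.
So the output falls by 1.46 %.

1.46 %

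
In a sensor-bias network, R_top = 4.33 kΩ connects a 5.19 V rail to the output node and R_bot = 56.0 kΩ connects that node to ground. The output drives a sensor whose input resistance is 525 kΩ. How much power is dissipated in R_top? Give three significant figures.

Total resistance from the source is R_top + (R_bot‖R_L) = 54.93 kΩ, so I = 5.19/54.93 kΩ = 0.09448 mA.
P = I²·R_top = (0.09448 mA)² × 4.33 kΩ = 0.0387 mW.

P ≈ 0.0387 mW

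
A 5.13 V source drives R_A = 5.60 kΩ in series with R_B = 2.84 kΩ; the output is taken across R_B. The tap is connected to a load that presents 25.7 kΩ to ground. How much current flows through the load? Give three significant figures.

I_L ≈ 0.0626 mA

R_B‖R_L = 2.557 kΩ; V_out = 5.13 × 2.557/8.157 = 1.608 V.
I_L = V_out / R_L = 1.608 / 25.7 kΩ = 0.0626 mA.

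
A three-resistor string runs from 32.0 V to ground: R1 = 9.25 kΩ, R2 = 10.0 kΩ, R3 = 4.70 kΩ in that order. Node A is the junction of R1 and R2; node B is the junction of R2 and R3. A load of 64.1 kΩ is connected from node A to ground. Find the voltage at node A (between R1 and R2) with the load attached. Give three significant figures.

Below node A the series string R2+R3 = 14.70 kΩ sits in parallel with the 64.1 kΩ load: 11.96 kΩ.
V_A = 32.0 × 11.96/(9.25 + 11.96) = 18.0 V.

V ≈ 18.0 V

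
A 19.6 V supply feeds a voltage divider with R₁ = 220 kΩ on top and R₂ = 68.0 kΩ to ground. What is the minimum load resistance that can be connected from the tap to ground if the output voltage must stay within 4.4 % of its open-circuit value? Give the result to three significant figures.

R_L(min) ≈ 1.13 MΩ

Output resistance R_th = R₁‖R₂ = (220 × 68.0)/288.0 = 51.94 kΩ.
The fractional drop is R_th/(R_th + R_L); requiring this ≤ 0.0440 gives R_L ≥ R_th(1/0.0440 − 1) = 51.94 × 21.73 = 1.13 MΩ.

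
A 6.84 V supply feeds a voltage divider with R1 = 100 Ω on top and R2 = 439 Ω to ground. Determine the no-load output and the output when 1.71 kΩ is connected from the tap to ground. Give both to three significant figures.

Open-circuit: V = 6.84 × 439/(100 + 439) = 5.57 V.
With the load, R2 becomes R2‖R_L = 349.3 Ω, so V = 6.84 × 349.3/449.3 = 5.32 V.

Unloaded: 5.57 V; loaded: 5.32 V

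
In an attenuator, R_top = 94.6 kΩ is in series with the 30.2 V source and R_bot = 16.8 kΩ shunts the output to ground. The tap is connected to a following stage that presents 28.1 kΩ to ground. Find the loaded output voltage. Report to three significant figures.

V_out ≈ 3.02 V

The load sits in parallel with R_bot: R_bot‖R_L = (16.8 × 28.1) / (16.8 + 28.1) = 10.51 kΩ.
V_out = 30.2 × 10.51 / (94.6 + 10.51) = 30.2 × 10.51/105.1 = 3.02 V.
(Unloaded it would have been 4.55 V.)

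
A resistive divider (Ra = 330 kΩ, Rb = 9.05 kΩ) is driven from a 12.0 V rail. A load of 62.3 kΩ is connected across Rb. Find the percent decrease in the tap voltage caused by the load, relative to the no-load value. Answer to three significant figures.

12.4 %

Unloaded V = 12.0 × 9.05/339.1 = 0.32031 V.
Loaded: Rb‖R_L = 7.902 kΩ, giving V = 12.0 × 7.902/337.9 = 0.28063 V.
Drop = (0.32031 − 0.28063) / 0.32031 = 12.4 %.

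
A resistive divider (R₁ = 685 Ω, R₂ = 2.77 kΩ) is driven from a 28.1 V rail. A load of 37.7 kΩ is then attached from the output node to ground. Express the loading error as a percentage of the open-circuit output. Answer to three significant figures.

1.44 %

The divider's output (Thévenin) resistance is R₁‖R₂ = 549.2 Ω.
Fractional drop under load = R_th/(R_th + R_L) = 549.2 / (549.2 + 37700) = 0.01436.
So the output falls by 1.44 %.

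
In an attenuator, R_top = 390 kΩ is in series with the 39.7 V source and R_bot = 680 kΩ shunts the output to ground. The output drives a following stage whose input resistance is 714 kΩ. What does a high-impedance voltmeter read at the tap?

V_out ≈ 18.7 V

The load sits in parallel with R_bot: R_bot‖R_L = (680 × 714) / (680 + 714) = 348.3 kΩ.
V_out = 39.7 × 348.3 / (390 + 348.3) = 39.7 × 348.3/738.3 = 18.7 V.
(Unloaded it would have been 25.2 V.)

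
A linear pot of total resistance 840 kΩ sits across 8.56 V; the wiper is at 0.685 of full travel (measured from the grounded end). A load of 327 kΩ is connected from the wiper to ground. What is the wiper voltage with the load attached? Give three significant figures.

V ≈ 3.77 V

The wiper splits the pot into (1−α)R = 264.6 kΩ above and αR = 575.4 kΩ below.
Lower section ‖ load = 208.5 kΩ.
V_wiper = 8.56 × 208.5/(264.6 + 208.5) = 3.77 V.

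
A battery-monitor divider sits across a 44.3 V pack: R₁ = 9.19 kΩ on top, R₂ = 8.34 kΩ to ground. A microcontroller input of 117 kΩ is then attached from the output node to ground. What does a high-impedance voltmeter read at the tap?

V_out ≈ 20.3 V

The load sits in parallel with R₂: R₂‖R_L = (8.34 × 117) / (8.34 + 117) = 7.785 kΩ.
V_out = 44.3 × 7.785 / (9.19 + 7.785) = 44.3 × 7.785/16.98 = 20.3 V.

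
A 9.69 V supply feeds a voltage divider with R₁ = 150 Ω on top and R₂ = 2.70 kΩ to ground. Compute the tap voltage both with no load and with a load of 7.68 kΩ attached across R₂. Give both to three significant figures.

Open-circuit: V = 9.69 × 2700/(150 + 2700) = 9.18 V.
With the load, R₂ becomes R₂‖R_L = 1998 Ω, so V = 9.69 × 1998/2148 = 9.01 V.

Unloaded: 9.18 V; loaded: 9.01 V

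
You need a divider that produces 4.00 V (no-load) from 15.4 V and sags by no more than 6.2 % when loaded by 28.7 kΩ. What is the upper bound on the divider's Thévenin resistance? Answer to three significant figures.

R_th ≤ 1.90 kΩ

Loading drop = R_th/(R_th + R_L) ≤ 0.0620, so R_th ≤ R_L · ε/(1−ε) = 28.7 kΩ × 0.0620/0.9380 = 1.90 kΩ.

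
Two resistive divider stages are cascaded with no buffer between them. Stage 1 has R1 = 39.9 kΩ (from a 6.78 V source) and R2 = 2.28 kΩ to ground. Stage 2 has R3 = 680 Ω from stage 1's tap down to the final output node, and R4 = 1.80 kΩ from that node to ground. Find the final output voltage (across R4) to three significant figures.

Stage 2 presents R3+R4 = 2480 Ω as a load on stage 1's tap.
Stage 1's lower leg becomes R2‖(R3+R4) = 1188 Ω, so V_mid = 6.78 × 1188/41090 = 0.1960 V.
Stage 2 is itself unloaded: V_out = V_mid × R4/(R3+R4) = 0.1960 × 1800/2480 = 0.142 V.

V_out ≈ 0.142 V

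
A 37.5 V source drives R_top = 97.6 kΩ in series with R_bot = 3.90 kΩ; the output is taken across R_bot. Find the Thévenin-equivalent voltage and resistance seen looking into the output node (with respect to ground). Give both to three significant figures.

V_th is the open-circuit tap voltage: 37.5 × 3.90/(97.6 + 3.90) = 1.44 V.
With the supply zeroed, R_top and R_bot appear in parallel from the tap: R_th = R_top‖R_bot = (97.6 × 3.90)/101.5 = 3.75 kΩ.

V_th = 1.44 V, R_th = 3.75 kΩ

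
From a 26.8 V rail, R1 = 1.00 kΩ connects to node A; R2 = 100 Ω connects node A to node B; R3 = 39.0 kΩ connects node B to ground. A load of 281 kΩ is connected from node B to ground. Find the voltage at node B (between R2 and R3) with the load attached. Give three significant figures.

At node B, R3 is in parallel with the load: R3‖R_L = 34250 Ω.
Below node A the resistance is R2 + (R3‖R_L) = 34350 Ω, so V_A = 26.8 × 34350/35350 = 26.04 V.
Then V_B = V_A × (R3‖R_L)/(R2 + R3‖R_L) = 26.04 × 34250/34350 = 26.0 V.

V ≈ 26.0 V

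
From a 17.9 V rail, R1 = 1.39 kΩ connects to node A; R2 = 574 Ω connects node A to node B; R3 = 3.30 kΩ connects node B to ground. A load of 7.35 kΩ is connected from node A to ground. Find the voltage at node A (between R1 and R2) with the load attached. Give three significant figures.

Below node A the series string R2+R3 = 3874 Ω sits in parallel with the 7350 Ω load: 2537 Ω.
V_A = 17.9 × 2537/(1390 + 2537) = 11.6 V.

V ≈ 11.6 V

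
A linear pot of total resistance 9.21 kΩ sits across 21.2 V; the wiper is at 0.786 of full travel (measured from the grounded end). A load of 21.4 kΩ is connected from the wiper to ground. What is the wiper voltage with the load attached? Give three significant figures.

V ≈ 15.5 V

The wiper splits the pot into (1−α)R = 1.971 kΩ above and αR = 7.239 kΩ below.
Lower section ‖ load = 5.409 kΩ.
V_wiper = 21.2 × 5.409/(1.971 + 5.409) = 15.5 V.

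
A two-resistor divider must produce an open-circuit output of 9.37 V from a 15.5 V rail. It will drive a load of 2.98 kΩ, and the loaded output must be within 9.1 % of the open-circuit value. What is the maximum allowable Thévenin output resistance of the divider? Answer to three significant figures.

R_th ≤ 298 Ω

Loading drop = R_th/(R_th + R_L) ≤ 0.0910, so R_th ≤ R_L · ε/(1−ε) = 2.98 kΩ × 0.0910/0.9090 = 298 Ω.
(Any R1, R2 with R2/(R1+R2) = 0.605 and R1‖R2 ≤ 298 Ω will meet the spec.)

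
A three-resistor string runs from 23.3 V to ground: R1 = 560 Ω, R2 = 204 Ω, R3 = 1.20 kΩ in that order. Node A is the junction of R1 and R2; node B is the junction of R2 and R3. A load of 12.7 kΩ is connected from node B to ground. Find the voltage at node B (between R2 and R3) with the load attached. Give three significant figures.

At node B, R3 is in parallel with the load: R3‖R_L = 1096 Ω.
Below node A the resistance is R2 + (R3‖R_L) = 1300 Ω, so V_A = 23.3 × 1300/1860 = 16.29 V.
Then V_B = V_A × (R3‖R_L)/(R2 + R3‖R_L) = 16.29 × 1096/1300 = 13.7 V.

V ≈ 13.7 V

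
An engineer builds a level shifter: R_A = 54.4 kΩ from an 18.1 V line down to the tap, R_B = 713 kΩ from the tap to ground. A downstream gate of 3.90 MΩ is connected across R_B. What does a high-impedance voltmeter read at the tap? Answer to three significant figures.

The load sits in parallel with R_B: R_B‖R_L = (713 × 3900) / (713 + 3900) = 602.8 kΩ.
V_out = 18.1 × 602.8 / (54.4 + 602.8) = 18.1 × 602.8/657.2 = 16.6 V.

V_out ≈ 16.6 V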